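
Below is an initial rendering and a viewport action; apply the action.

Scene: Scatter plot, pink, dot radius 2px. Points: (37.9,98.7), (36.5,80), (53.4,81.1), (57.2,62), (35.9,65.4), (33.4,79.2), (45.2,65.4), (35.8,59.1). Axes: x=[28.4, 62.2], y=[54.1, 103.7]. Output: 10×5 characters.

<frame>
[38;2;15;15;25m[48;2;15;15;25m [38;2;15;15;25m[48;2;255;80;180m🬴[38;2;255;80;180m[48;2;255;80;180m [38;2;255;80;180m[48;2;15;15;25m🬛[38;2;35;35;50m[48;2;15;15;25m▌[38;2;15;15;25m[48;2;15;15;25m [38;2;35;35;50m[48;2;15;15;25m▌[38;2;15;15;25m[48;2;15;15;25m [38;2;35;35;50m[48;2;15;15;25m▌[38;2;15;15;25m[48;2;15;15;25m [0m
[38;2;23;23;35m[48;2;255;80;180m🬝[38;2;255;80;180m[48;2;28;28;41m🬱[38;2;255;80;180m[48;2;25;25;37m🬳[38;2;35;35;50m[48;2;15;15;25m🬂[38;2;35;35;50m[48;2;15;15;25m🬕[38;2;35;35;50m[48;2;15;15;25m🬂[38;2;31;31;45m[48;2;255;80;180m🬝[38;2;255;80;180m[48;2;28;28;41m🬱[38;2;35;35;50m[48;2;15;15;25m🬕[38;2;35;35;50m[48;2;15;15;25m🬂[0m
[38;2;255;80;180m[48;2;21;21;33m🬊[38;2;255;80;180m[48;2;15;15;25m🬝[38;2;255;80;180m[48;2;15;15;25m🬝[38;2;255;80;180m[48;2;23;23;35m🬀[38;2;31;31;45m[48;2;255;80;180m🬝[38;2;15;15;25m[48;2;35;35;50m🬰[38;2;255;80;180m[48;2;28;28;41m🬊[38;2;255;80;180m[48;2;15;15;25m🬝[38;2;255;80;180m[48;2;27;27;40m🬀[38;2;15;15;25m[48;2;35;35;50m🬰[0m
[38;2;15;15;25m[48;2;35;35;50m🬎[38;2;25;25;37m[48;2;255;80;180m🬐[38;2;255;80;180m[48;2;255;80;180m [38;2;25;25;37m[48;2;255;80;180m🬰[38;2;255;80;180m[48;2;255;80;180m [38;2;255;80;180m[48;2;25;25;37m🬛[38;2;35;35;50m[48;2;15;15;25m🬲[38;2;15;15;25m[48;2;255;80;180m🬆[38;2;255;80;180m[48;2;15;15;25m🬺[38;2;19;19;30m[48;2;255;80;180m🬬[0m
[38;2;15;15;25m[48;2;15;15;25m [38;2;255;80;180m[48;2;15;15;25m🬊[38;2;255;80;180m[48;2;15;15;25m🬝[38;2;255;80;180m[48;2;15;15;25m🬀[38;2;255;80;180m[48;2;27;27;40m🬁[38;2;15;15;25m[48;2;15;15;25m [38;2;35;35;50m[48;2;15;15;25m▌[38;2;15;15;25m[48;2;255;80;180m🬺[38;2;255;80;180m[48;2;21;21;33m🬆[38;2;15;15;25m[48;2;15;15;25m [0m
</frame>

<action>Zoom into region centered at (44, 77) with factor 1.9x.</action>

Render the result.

<frame>
[38;2;15;15;25m[48;2;15;15;25m [38;2;15;15;25m[48;2;15;15;25m [38;2;35;35;50m[48;2;15;15;25m▌[38;2;15;15;25m[48;2;15;15;25m [38;2;35;35;50m[48;2;15;15;25m▌[38;2;15;15;25m[48;2;15;15;25m [38;2;35;35;50m[48;2;15;15;25m▌[38;2;15;15;25m[48;2;15;15;25m [38;2;35;35;50m[48;2;15;15;25m▌[38;2;15;15;25m[48;2;255;80;180m🬝[0m
[38;2;35;35;50m[48;2;255;80;180m🬀[38;2;255;80;180m[48;2;28;28;41m🬱[38;2;35;35;50m[48;2;15;15;25m🬕[38;2;35;35;50m[48;2;15;15;25m🬂[38;2;35;35;50m[48;2;15;15;25m🬕[38;2;35;35;50m[48;2;15;15;25m🬂[38;2;35;35;50m[48;2;15;15;25m🬕[38;2;35;35;50m[48;2;15;15;25m🬂[38;2;255;80;180m[48;2;31;31;45m🬇[38;2;255;80;180m[48;2;255;80;180m [0m
[38;2;255;80;180m[48;2;21;21;33m🬊[38;2;255;80;180m[48;2;23;23;35m🬀[38;2;35;35;50m[48;2;15;15;25m🬛[38;2;15;15;25m[48;2;35;35;50m🬰[38;2;35;35;50m[48;2;15;15;25m🬛[38;2;15;15;25m[48;2;35;35;50m🬰[38;2;35;35;50m[48;2;15;15;25m🬛[38;2;15;15;25m[48;2;35;35;50m🬰[38;2;35;35;50m[48;2;15;15;25m🬛[38;2;23;23;35m[48;2;255;80;180m🬺[0m
[38;2;19;19;30m[48;2;255;80;180m🬬[38;2;15;15;25m[48;2;35;35;50m🬎[38;2;35;35;50m[48;2;15;15;25m🬲[38;2;15;15;25m[48;2;35;35;50m🬎[38;2;35;35;50m[48;2;15;15;25m🬲[38;2;19;19;30m[48;2;255;80;180m🬬[38;2;35;35;50m[48;2;15;15;25m🬲[38;2;15;15;25m[48;2;35;35;50m🬎[38;2;35;35;50m[48;2;15;15;25m🬲[38;2;15;15;25m[48;2;35;35;50m🬎[0m
[38;2;255;80;180m[48;2;255;80;180m [38;2;15;15;25m[48;2;255;80;180m🬸[38;2;35;35;50m[48;2;15;15;25m▌[38;2;15;15;25m[48;2;15;15;25m [38;2;35;35;50m[48;2;255;80;180m🬐[38;2;255;80;180m[48;2;255;80;180m [38;2;23;23;35m[48;2;255;80;180m🬸[38;2;15;15;25m[48;2;15;15;25m [38;2;35;35;50m[48;2;15;15;25m▌[38;2;15;15;25m[48;2;15;15;25m [0m
</frame>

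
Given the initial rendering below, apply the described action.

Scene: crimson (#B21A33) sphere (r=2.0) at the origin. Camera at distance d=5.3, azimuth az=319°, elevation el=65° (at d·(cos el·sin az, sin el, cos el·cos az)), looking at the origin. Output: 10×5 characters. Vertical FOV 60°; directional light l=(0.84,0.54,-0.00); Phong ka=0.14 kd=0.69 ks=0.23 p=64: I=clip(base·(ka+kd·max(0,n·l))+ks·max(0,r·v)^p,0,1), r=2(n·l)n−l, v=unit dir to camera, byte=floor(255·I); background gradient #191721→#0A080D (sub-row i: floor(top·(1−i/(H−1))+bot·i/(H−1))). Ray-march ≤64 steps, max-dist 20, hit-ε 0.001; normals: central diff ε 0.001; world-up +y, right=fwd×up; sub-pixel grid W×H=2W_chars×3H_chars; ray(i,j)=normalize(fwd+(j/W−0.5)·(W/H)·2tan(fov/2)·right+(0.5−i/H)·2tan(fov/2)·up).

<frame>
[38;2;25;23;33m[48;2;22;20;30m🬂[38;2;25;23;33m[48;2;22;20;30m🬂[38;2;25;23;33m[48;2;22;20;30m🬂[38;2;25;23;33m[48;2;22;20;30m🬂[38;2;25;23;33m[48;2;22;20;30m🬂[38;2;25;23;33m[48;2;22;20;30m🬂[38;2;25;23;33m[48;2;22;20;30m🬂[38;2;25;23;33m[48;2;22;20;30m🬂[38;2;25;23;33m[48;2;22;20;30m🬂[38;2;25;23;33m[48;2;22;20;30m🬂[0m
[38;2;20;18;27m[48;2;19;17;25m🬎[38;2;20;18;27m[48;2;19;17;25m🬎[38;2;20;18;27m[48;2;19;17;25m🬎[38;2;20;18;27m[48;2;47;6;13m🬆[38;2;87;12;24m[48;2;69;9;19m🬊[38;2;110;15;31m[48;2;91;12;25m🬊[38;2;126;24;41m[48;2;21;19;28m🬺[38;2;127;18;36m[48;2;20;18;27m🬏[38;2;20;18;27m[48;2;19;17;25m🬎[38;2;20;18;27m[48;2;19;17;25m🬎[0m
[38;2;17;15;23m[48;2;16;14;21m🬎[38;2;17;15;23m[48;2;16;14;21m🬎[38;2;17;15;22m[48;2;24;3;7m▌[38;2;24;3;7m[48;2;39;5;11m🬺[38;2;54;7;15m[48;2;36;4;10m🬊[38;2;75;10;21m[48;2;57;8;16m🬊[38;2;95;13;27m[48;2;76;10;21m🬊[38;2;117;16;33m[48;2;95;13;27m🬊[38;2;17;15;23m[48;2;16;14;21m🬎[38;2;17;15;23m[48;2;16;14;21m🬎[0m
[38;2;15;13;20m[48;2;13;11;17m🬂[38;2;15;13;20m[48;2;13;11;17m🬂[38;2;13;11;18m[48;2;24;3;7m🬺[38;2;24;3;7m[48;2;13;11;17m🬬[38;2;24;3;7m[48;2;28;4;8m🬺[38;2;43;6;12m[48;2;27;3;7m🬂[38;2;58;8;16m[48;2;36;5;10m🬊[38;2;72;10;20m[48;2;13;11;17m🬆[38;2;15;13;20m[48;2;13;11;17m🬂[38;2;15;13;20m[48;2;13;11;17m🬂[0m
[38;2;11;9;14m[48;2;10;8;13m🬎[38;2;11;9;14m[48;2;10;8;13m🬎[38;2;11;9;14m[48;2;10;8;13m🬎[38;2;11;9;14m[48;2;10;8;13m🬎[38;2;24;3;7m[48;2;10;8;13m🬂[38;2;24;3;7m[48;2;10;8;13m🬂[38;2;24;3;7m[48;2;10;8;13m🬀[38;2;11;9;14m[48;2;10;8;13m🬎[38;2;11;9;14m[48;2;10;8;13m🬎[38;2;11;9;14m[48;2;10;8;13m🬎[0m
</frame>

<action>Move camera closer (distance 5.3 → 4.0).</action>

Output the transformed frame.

<frame>
[38;2;25;23;33m[48;2;22;20;30m🬂[38;2;25;23;33m[48;2;22;20;30m🬂[38;2;23;21;31m[48;2;54;7;15m🬝[38;2;24;22;32m[48;2;73;10;20m🬆[38;2;25;23;33m[48;2;88;12;25m🬂[38;2;105;15;29m[48;2;25;23;33m🬺[38;2;25;23;33m[48;2;118;17;33m🬂[38;2;24;22;32m[48;2;131;19;37m🬎[38;2;25;23;33m[48;2;22;20;30m🬂[38;2;25;23;33m[48;2;22;20;30m🬂[0m
[38;2;20;18;27m[48;2;19;17;25m🬎[38;2;20;18;27m[48;2;24;3;7m🬝[38;2;47;6;13m[48;2;33;4;8m🬉[38;2;62;8;17m[48;2;50;6;14m🬊[38;2;75;10;21m[48;2;64;8;18m🬊[38;2;88;12;25m[48;2;77;10;21m🬊[38;2;126;38;52m[48;2;93;13;26m🬉[38;2;136;46;60m[48;2;112;17;33m🬃[38;2;125;18;35m[48;2;20;18;27m🬲[38;2;20;18;27m[48;2;19;17;25m🬎[0m
[38;2;17;15;23m[48;2;16;14;21m🬎[38;2;17;15;22m[48;2;24;3;7m▌[38;2;24;3;7m[48;2;31;4;9m🬺[38;2;42;5;11m[48;2;30;3;8m🬊[38;2;55;7;15m[48;2;44;5;12m🬊[38;2;67;9;19m[48;2;56;7;16m🬊[38;2;79;11;22m[48;2;68;9;19m🬊[38;2;92;13;26m[48;2;80;11;22m🬊[38;2;108;15;30m[48;2;94;13;26m🬊[38;2;17;15;23m[48;2;16;14;21m🬎[0m
[38;2;15;13;20m[48;2;13;11;17m🬂[38;2;13;11;18m[48;2;24;3;7m🬲[38;2;24;3;7m[48;2;24;3;7m [38;2;24;3;7m[48;2;25;3;7m🬺[38;2;36;4;10m[48;2;26;3;7m🬂[38;2;46;6;13m[48;2;34;4;9m🬊[38;2;58;8;16m[48;2;46;6;13m🬊[38;2;69;9;19m[48;2;57;7;16m🬊[38;2;76;10;21m[48;2;13;11;17m🬝[38;2;15;13;20m[48;2;13;11;17m🬂[0m
[38;2;11;9;14m[48;2;10;8;13m🬎[38;2;11;9;14m[48;2;10;8;13m🬎[38;2;24;3;7m[48;2;10;8;13m🬊[38;2;24;3;7m[48;2;10;8;13m🬬[38;2;24;3;7m[48;2;24;3;7m [38;2;24;3;7m[48;2;27;3;7m🬺[38;2;35;4;9m[48;2;24;3;7m🬂[38;2;38;5;10m[48;2;10;8;13m🬎[38;2;48;7;14m[48;2;10;8;13m🬀[38;2;11;9;14m[48;2;10;8;13m🬎[0m
</frame>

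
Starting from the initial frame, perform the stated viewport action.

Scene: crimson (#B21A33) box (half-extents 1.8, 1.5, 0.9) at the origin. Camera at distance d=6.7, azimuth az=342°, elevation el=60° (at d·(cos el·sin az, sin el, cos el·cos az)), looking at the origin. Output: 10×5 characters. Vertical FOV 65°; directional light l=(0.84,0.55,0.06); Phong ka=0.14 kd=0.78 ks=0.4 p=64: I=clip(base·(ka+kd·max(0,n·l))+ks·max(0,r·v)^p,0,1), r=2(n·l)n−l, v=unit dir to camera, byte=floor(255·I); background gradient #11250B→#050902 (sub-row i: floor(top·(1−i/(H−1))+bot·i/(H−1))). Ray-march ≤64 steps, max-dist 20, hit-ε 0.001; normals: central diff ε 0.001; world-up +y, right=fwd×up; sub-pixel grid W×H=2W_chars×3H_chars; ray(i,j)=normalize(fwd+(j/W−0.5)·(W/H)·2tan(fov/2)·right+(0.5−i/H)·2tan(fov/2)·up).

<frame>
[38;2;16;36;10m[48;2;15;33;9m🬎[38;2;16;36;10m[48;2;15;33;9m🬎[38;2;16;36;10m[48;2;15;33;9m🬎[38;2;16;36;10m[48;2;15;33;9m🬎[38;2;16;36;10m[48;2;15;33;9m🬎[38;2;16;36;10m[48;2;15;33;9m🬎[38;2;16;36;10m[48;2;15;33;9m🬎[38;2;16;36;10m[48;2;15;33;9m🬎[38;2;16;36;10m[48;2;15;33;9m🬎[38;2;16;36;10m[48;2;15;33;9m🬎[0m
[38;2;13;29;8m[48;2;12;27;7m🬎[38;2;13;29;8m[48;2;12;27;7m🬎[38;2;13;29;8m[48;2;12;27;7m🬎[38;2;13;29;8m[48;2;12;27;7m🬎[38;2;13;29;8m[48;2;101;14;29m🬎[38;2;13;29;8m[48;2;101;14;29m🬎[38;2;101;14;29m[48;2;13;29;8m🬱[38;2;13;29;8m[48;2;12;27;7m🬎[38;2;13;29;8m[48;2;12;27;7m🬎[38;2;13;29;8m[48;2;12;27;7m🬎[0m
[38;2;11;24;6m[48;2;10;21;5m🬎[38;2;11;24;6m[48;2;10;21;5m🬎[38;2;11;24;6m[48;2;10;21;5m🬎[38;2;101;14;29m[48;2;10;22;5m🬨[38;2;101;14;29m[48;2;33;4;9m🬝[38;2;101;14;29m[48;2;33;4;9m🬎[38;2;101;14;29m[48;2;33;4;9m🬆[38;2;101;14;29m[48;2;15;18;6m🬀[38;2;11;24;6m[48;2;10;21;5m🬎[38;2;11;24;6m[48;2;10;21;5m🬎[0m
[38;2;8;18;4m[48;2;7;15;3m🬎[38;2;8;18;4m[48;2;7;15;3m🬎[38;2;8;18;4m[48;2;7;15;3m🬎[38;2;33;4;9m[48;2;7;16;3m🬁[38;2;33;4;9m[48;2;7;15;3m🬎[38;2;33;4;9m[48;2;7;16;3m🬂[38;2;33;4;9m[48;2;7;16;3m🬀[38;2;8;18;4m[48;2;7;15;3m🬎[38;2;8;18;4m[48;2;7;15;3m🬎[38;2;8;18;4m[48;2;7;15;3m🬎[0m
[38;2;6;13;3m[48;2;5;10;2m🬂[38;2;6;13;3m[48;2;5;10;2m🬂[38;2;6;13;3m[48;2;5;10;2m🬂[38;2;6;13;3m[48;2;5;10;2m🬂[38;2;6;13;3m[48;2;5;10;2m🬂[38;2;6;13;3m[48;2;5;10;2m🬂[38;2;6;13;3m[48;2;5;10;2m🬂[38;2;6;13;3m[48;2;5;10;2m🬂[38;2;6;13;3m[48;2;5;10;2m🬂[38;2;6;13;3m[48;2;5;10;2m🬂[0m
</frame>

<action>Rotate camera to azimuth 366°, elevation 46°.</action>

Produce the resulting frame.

<frame>
[38;2;16;36;10m[48;2;15;33;9m🬎[38;2;16;36;10m[48;2;15;33;9m🬎[38;2;16;36;10m[48;2;15;33;9m🬎[38;2;16;36;10m[48;2;15;33;9m🬎[38;2;16;36;10m[48;2;15;33;9m🬎[38;2;16;36;10m[48;2;15;33;9m🬎[38;2;16;36;10m[48;2;15;33;9m🬎[38;2;16;36;10m[48;2;15;33;9m🬎[38;2;16;36;10m[48;2;15;33;9m🬎[38;2;16;36;10m[48;2;15;33;9m🬎[0m
[38;2;13;29;8m[48;2;12;27;7m🬎[38;2;13;29;8m[48;2;12;27;7m🬎[38;2;13;29;8m[48;2;12;27;7m🬎[38;2;13;29;8m[48;2;101;14;29m🬝[38;2;13;29;8m[48;2;101;14;29m🬎[38;2;13;29;8m[48;2;101;14;29m🬎[38;2;13;29;8m[48;2;101;14;29m🬎[38;2;13;29;8m[48;2;12;27;7m🬎[38;2;13;29;8m[48;2;12;27;7m🬎[38;2;13;29;8m[48;2;12;27;7m🬎[0m
[38;2;11;24;6m[48;2;10;21;5m🬎[38;2;11;24;6m[48;2;10;21;5m🬎[38;2;11;24;6m[48;2;10;21;5m🬎[38;2;101;14;29m[48;2;27;8;8m🬂[38;2;101;14;29m[48;2;33;4;9m🬂[38;2;101;14;29m[48;2;33;4;9m🬂[38;2;101;14;29m[48;2;33;4;9m🬂[38;2;10;23;6m[48;2;33;4;9m🬸[38;2;11;24;6m[48;2;10;21;5m🬎[38;2;11;24;6m[48;2;10;21;5m🬎[0m
[38;2;8;18;4m[48;2;7;15;3m🬎[38;2;8;18;4m[48;2;7;15;3m🬎[38;2;8;18;4m[48;2;7;15;3m🬎[38;2;33;4;9m[48;2;7;16;3m🬉[38;2;33;4;9m[48;2;7;15;3m🬎[38;2;33;4;9m[48;2;7;15;3m🬎[38;2;33;4;9m[48;2;7;15;3m🬎[38;2;8;18;4m[48;2;7;15;3m🬎[38;2;8;18;4m[48;2;7;15;3m🬎[38;2;8;18;4m[48;2;7;15;3m🬎[0m
[38;2;6;13;3m[48;2;5;10;2m🬂[38;2;6;13;3m[48;2;5;10;2m🬂[38;2;6;13;3m[48;2;5;10;2m🬂[38;2;6;13;3m[48;2;5;10;2m🬂[38;2;6;13;3m[48;2;5;10;2m🬂[38;2;6;13;3m[48;2;5;10;2m🬂[38;2;6;13;3m[48;2;5;10;2m🬂[38;2;6;13;3m[48;2;5;10;2m🬂[38;2;6;13;3m[48;2;5;10;2m🬂[38;2;6;13;3m[48;2;5;10;2m🬂[0m
</frame>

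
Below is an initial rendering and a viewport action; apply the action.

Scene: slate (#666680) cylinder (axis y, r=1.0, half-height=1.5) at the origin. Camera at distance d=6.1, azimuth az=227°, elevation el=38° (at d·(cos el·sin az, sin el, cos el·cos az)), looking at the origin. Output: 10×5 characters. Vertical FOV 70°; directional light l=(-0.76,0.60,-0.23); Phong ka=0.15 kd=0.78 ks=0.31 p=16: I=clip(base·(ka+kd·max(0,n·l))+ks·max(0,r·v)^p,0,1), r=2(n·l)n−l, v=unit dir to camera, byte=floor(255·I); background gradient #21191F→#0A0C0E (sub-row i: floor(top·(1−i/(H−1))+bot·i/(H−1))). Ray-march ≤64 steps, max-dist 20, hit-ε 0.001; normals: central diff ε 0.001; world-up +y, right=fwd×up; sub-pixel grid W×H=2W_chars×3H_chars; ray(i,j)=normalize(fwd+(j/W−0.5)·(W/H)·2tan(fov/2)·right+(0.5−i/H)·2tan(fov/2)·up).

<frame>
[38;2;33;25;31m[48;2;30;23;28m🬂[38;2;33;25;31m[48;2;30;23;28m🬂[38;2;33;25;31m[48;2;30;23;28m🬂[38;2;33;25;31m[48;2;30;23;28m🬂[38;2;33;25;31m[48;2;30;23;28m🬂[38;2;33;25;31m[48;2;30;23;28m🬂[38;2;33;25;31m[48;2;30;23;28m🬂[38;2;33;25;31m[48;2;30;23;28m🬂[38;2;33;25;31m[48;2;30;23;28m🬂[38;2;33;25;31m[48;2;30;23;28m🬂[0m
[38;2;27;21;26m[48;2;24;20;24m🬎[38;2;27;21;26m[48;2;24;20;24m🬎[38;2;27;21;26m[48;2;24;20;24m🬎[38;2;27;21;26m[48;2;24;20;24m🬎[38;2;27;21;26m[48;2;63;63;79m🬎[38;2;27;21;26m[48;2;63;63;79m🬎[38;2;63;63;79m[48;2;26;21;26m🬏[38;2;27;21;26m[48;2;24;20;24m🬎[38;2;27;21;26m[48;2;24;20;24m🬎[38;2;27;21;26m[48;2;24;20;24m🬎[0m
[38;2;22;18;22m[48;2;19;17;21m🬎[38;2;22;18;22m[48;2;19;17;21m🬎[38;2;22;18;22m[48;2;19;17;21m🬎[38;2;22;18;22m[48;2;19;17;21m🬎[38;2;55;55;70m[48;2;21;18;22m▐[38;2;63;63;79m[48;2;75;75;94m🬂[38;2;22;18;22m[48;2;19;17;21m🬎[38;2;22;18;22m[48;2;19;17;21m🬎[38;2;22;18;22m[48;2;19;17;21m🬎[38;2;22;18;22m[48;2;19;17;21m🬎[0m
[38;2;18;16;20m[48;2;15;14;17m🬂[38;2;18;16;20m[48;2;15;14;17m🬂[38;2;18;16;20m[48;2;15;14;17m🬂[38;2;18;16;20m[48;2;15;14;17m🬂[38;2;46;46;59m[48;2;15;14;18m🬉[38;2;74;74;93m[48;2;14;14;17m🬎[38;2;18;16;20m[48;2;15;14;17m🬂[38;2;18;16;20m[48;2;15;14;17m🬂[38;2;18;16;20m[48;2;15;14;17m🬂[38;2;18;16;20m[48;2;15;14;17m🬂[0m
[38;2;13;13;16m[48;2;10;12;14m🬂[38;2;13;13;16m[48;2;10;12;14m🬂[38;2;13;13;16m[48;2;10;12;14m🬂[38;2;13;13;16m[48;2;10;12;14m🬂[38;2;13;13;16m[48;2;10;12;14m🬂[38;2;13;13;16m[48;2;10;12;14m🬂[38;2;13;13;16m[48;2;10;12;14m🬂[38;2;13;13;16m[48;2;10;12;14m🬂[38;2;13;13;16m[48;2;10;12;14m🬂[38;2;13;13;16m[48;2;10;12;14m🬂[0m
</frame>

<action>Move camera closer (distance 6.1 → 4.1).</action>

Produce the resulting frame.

<frame>
[38;2;33;25;31m[48;2;30;23;28m🬂[38;2;33;25;31m[48;2;30;23;28m🬂[38;2;33;25;31m[48;2;30;23;28m🬂[38;2;33;25;31m[48;2;30;23;28m🬂[38;2;33;25;31m[48;2;30;23;28m🬂[38;2;33;25;31m[48;2;30;23;28m🬂[38;2;33;25;31m[48;2;30;23;28m🬂[38;2;33;25;31m[48;2;30;23;28m🬂[38;2;33;25;31m[48;2;30;23;28m🬂[38;2;33;25;31m[48;2;30;23;28m🬂[0m
[38;2;27;21;26m[48;2;24;20;24m🬎[38;2;27;21;26m[48;2;24;20;24m🬎[38;2;27;21;26m[48;2;24;20;24m🬎[38;2;63;63;79m[48;2;26;22;27m🬇[38;2;52;52;65m[48;2;63;63;79m🬏[38;2;63;63;79m[48;2;74;74;93m🬎[38;2;28;22;27m[48;2;67;67;85m🬁[38;2;27;21;26m[48;2;24;20;24m🬎[38;2;27;21;26m[48;2;24;20;24m🬎[38;2;27;21;26m[48;2;24;20;24m🬎[0m
[38;2;22;18;22m[48;2;19;17;21m🬎[38;2;22;18;22m[48;2;19;17;21m🬎[38;2;22;18;22m[48;2;19;17;21m🬎[38;2;21;18;22m[48;2;18;17;21m🬌[38;2;62;62;78m[48;2;47;47;58m▐[38;2;72;72;90m[48;2;77;77;96m▌[38;2;74;74;93m[48;2;20;17;21m🬕[38;2;22;18;22m[48;2;19;17;21m🬎[38;2;22;18;22m[48;2;19;17;21m🬎[38;2;22;18;22m[48;2;19;17;21m🬎[0m
[38;2;18;16;20m[48;2;15;14;17m🬂[38;2;18;16;20m[48;2;15;14;17m🬂[38;2;18;16;20m[48;2;15;14;17m🬂[38;2;18;16;20m[48;2;15;14;17m🬂[38;2;53;53;67m[48;2;23;23;29m🬨[38;2;72;72;90m[48;2;77;77;97m▌[38;2;75;75;93m[48;2;15;14;18m🬄[38;2;18;16;20m[48;2;15;14;17m🬂[38;2;18;16;20m[48;2;15;14;17m🬂[38;2;18;16;20m[48;2;15;14;17m🬂[0m
[38;2;13;13;16m[48;2;10;12;14m🬂[38;2;13;13;16m[48;2;10;12;14m🬂[38;2;13;13;16m[48;2;10;12;14m🬂[38;2;13;13;16m[48;2;10;12;14m🬂[38;2;13;13;16m[48;2;10;12;14m🬂[38;2;72;72;90m[48;2;11;12;14m🬀[38;2;13;13;16m[48;2;10;12;14m🬂[38;2;13;13;16m[48;2;10;12;14m🬂[38;2;13;13;16m[48;2;10;12;14m🬂[38;2;13;13;16m[48;2;10;12;14m🬂[0m
</frame>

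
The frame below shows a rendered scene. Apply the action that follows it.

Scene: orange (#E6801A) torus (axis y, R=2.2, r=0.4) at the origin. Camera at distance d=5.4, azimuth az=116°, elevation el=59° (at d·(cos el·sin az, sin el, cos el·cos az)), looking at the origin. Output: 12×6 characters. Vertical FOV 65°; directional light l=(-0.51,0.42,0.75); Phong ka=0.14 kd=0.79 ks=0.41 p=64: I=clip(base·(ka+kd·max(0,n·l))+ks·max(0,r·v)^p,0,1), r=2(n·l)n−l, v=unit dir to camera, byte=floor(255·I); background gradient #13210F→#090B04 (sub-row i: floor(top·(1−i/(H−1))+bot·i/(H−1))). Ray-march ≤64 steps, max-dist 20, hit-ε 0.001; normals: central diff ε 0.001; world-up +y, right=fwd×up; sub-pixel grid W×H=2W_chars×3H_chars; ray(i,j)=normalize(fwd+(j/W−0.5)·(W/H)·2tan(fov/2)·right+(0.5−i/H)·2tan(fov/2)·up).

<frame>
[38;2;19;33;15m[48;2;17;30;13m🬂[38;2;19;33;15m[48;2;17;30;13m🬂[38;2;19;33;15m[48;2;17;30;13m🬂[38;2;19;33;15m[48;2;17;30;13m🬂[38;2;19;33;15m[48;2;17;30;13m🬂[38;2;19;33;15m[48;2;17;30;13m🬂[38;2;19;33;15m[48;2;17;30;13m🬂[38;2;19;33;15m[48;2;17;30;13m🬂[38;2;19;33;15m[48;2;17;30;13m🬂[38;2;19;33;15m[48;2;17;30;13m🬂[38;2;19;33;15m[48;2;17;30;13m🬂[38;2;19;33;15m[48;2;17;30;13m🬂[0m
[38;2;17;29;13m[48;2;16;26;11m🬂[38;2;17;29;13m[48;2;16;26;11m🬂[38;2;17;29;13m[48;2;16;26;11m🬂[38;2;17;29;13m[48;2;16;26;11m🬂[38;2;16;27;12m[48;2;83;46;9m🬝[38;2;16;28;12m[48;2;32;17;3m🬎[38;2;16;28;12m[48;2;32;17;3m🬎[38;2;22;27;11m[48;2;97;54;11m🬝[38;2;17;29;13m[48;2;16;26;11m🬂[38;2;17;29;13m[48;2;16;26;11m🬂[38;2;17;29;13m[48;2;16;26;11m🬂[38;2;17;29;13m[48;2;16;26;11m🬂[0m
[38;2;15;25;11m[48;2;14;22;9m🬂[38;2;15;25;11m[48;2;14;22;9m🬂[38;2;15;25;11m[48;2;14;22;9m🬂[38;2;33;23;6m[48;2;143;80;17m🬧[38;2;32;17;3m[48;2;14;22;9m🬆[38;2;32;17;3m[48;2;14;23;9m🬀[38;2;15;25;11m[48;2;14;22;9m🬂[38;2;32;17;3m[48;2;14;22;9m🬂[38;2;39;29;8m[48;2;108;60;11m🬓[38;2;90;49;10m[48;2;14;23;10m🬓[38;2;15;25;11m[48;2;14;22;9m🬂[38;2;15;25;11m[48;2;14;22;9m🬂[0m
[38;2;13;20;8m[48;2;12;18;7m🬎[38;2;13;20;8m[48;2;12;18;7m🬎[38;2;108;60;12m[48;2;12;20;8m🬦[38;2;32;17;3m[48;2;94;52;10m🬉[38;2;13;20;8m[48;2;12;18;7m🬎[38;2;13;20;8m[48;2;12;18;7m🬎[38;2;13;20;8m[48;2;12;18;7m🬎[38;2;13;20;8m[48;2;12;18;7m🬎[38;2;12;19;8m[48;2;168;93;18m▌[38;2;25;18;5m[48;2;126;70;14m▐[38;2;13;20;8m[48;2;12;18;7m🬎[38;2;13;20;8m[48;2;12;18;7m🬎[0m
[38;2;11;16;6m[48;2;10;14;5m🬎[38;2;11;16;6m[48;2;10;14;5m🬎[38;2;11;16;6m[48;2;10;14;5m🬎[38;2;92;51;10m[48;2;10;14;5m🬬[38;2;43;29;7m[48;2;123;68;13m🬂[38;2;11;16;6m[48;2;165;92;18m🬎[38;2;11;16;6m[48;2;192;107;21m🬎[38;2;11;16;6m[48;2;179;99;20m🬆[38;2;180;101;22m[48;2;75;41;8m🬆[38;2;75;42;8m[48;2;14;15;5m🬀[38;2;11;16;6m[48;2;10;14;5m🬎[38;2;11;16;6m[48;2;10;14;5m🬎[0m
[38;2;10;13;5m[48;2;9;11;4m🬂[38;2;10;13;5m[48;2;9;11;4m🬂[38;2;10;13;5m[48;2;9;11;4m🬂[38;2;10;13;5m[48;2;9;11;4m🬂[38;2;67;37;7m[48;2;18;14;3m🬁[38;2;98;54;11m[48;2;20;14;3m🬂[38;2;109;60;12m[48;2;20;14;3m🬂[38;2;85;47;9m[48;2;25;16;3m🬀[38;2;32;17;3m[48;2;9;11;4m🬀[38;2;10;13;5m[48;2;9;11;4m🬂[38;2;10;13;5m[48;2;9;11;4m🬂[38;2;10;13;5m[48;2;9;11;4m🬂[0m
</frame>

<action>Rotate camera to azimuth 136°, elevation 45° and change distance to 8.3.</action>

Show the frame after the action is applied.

<frame>
[38;2;19;33;15m[48;2;17;30;13m🬂[38;2;19;33;15m[48;2;17;30;13m🬂[38;2;19;33;15m[48;2;17;30;13m🬂[38;2;19;33;15m[48;2;17;30;13m🬂[38;2;19;33;15m[48;2;17;30;13m🬂[38;2;19;33;15m[48;2;17;30;13m🬂[38;2;19;33;15m[48;2;17;30;13m🬂[38;2;19;33;15m[48;2;17;30;13m🬂[38;2;19;33;15m[48;2;17;30;13m🬂[38;2;19;33;15m[48;2;17;30;13m🬂[38;2;19;33;15m[48;2;17;30;13m🬂[38;2;19;33;15m[48;2;17;30;13m🬂[0m
[38;2;17;29;13m[48;2;16;26;11m🬂[38;2;17;29;13m[48;2;16;26;11m🬂[38;2;17;29;13m[48;2;16;26;11m🬂[38;2;17;29;13m[48;2;16;26;11m🬂[38;2;17;29;13m[48;2;16;26;11m🬂[38;2;17;29;13m[48;2;16;26;11m🬂[38;2;17;29;13m[48;2;16;26;11m🬂[38;2;17;29;13m[48;2;16;26;11m🬂[38;2;17;29;13m[48;2;16;26;11m🬂[38;2;17;29;13m[48;2;16;26;11m🬂[38;2;17;29;13m[48;2;16;26;11m🬂[38;2;17;29;13m[48;2;16;26;11m🬂[0m
[38;2;15;25;11m[48;2;14;22;9m🬂[38;2;15;25;11m[48;2;14;22;9m🬂[38;2;15;25;11m[48;2;14;22;9m🬂[38;2;15;25;11m[48;2;14;22;9m🬂[38;2;18;22;9m[48;2;131;72;14m🬬[38;2;14;23;10m[48;2;32;17;3m🬰[38;2;14;23;10m[48;2;32;17;3m🬰[38;2;18;23;9m[48;2;65;36;7m🬝[38;2;96;53;10m[48;2;14;23;10m🬏[38;2;15;25;11m[48;2;14;22;9m🬂[38;2;15;25;11m[48;2;14;22;9m🬂[38;2;15;25;11m[48;2;14;22;9m🬂[0m
[38;2;13;20;8m[48;2;12;18;7m🬎[38;2;13;20;8m[48;2;12;18;7m🬎[38;2;13;20;8m[48;2;12;18;7m🬎[38;2;13;20;8m[48;2;12;18;7m🬎[38;2;22;19;6m[48;2;101;56;11m🬑[38;2;170;94;19m[48;2;12;20;8m🬏[38;2;13;20;8m[48;2;12;18;7m🬎[38;2;30;27;8m[48;2;175;97;19m🬥[38;2;87;48;9m[48;2;17;19;6m🬄[38;2;13;20;8m[48;2;12;18;7m🬎[38;2;13;20;8m[48;2;12;18;7m🬎[38;2;13;20;8m[48;2;12;18;7m🬎[0m
[38;2;11;16;6m[48;2;10;14;5m🬎[38;2;11;16;6m[48;2;10;14;5m🬎[38;2;11;16;6m[48;2;10;14;5m🬎[38;2;11;16;6m[48;2;10;14;5m🬎[38;2;32;17;3m[48;2;10;15;5m🬁[38;2;37;20;3m[48;2;10;14;5m🬊[38;2;53;29;6m[48;2;21;15;4m🬂[38;2;32;17;3m[48;2;10;15;5m🬂[38;2;11;16;6m[48;2;10;14;5m🬎[38;2;11;16;6m[48;2;10;14;5m🬎[38;2;11;16;6m[48;2;10;14;5m🬎[38;2;11;16;6m[48;2;10;14;5m🬎[0m
[38;2;10;13;5m[48;2;9;11;4m🬂[38;2;10;13;5m[48;2;9;11;4m🬂[38;2;10;13;5m[48;2;9;11;4m🬂[38;2;10;13;5m[48;2;9;11;4m🬂[38;2;10;13;5m[48;2;9;11;4m🬂[38;2;10;13;5m[48;2;9;11;4m🬂[38;2;10;13;5m[48;2;9;11;4m🬂[38;2;10;13;5m[48;2;9;11;4m🬂[38;2;10;13;5m[48;2;9;11;4m🬂[38;2;10;13;5m[48;2;9;11;4m🬂[38;2;10;13;5m[48;2;9;11;4m🬂[38;2;10;13;5m[48;2;9;11;4m🬂[0m
</frame>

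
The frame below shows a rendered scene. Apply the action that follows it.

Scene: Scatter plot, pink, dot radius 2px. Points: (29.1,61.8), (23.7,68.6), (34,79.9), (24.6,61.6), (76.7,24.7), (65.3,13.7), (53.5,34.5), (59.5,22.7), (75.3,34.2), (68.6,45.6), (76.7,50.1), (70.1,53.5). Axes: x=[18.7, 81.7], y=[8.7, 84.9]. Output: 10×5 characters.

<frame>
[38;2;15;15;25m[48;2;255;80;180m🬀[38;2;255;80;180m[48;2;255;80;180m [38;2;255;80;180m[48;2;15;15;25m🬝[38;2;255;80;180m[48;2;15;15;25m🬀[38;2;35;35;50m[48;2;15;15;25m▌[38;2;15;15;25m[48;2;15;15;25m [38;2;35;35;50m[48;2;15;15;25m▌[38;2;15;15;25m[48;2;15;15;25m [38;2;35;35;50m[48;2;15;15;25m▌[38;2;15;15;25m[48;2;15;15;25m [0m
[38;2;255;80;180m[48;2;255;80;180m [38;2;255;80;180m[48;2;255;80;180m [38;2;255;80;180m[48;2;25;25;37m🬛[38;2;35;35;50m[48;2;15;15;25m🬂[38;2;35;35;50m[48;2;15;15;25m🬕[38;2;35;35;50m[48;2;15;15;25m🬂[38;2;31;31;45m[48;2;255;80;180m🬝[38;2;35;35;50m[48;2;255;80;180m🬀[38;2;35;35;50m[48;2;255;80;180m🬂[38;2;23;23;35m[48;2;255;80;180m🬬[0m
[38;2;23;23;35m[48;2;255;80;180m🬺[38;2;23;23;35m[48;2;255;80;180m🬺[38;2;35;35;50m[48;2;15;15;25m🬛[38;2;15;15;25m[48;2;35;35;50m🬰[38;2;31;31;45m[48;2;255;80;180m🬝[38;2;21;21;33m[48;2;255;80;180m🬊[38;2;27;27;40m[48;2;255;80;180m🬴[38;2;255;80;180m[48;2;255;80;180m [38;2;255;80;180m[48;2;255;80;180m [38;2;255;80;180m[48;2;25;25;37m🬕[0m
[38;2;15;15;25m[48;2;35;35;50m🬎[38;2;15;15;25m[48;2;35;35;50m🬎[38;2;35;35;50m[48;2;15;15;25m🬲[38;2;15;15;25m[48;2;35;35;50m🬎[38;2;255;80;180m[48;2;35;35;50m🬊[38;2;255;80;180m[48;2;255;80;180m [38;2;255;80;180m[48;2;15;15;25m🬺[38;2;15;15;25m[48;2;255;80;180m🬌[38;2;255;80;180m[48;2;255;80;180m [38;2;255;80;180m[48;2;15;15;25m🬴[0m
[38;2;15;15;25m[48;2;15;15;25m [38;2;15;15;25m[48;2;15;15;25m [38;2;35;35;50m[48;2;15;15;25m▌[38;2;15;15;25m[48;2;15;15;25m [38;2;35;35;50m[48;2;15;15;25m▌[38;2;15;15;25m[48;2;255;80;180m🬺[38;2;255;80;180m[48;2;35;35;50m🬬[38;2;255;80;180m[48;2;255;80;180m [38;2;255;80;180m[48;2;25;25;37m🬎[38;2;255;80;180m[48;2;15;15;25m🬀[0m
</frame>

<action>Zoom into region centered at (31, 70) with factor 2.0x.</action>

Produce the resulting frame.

<frame>
[38;2;15;15;25m[48;2;15;15;25m [38;2;15;15;25m[48;2;15;15;25m [38;2;35;35;50m[48;2;15;15;25m▌[38;2;15;15;25m[48;2;15;15;25m [38;2;35;35;50m[48;2;15;15;25m▌[38;2;15;15;25m[48;2;255;80;180m🬆[38;2;23;23;35m[48;2;255;80;180m🬬[38;2;15;15;25m[48;2;15;15;25m [38;2;35;35;50m[48;2;15;15;25m▌[38;2;15;15;25m[48;2;15;15;25m [0m
[38;2;35;35;50m[48;2;15;15;25m🬂[38;2;35;35;50m[48;2;15;15;25m🬂[38;2;31;31;45m[48;2;255;80;180m🬝[38;2;35;35;50m[48;2;15;15;25m🬂[38;2;255;80;180m[48;2;27;27;40m🬁[38;2;255;80;180m[48;2;15;15;25m🬬[38;2;255;80;180m[48;2;21;21;33m🬆[38;2;35;35;50m[48;2;15;15;25m🬂[38;2;35;35;50m[48;2;15;15;25m🬕[38;2;35;35;50m[48;2;15;15;25m🬂[0m
[38;2;15;15;25m[48;2;35;35;50m🬰[38;2;19;19;30m[48;2;255;80;180m🬴[38;2;255;80;180m[48;2;255;80;180m [38;2;255;80;180m[48;2;15;15;25m🬛[38;2;27;27;40m[48;2;255;80;180m🬬[38;2;15;15;25m[48;2;35;35;50m🬰[38;2;35;35;50m[48;2;15;15;25m🬛[38;2;15;15;25m[48;2;35;35;50m🬰[38;2;35;35;50m[48;2;15;15;25m🬛[38;2;15;15;25m[48;2;35;35;50m🬰[0m
[38;2;15;15;25m[48;2;35;35;50m🬎[38;2;23;23;35m[48;2;255;80;180m🬴[38;2;255;80;180m[48;2;255;80;180m [38;2;255;80;180m[48;2;255;80;180m [38;2;255;80;180m[48;2;255;80;180m [38;2;23;23;35m[48;2;255;80;180m🬸[38;2;35;35;50m[48;2;15;15;25m🬲[38;2;15;15;25m[48;2;35;35;50m🬎[38;2;35;35;50m[48;2;15;15;25m🬲[38;2;15;15;25m[48;2;35;35;50m🬎[0m
[38;2;15;15;25m[48;2;15;15;25m [38;2;15;15;25m[48;2;15;15;25m [38;2;255;80;180m[48;2;27;27;40m🬁[38;2;15;15;25m[48;2;15;15;25m [38;2;255;80;180m[48;2;23;23;35m🬀[38;2;15;15;25m[48;2;15;15;25m [38;2;35;35;50m[48;2;15;15;25m▌[38;2;15;15;25m[48;2;15;15;25m [38;2;35;35;50m[48;2;15;15;25m▌[38;2;15;15;25m[48;2;15;15;25m [0m
</frame>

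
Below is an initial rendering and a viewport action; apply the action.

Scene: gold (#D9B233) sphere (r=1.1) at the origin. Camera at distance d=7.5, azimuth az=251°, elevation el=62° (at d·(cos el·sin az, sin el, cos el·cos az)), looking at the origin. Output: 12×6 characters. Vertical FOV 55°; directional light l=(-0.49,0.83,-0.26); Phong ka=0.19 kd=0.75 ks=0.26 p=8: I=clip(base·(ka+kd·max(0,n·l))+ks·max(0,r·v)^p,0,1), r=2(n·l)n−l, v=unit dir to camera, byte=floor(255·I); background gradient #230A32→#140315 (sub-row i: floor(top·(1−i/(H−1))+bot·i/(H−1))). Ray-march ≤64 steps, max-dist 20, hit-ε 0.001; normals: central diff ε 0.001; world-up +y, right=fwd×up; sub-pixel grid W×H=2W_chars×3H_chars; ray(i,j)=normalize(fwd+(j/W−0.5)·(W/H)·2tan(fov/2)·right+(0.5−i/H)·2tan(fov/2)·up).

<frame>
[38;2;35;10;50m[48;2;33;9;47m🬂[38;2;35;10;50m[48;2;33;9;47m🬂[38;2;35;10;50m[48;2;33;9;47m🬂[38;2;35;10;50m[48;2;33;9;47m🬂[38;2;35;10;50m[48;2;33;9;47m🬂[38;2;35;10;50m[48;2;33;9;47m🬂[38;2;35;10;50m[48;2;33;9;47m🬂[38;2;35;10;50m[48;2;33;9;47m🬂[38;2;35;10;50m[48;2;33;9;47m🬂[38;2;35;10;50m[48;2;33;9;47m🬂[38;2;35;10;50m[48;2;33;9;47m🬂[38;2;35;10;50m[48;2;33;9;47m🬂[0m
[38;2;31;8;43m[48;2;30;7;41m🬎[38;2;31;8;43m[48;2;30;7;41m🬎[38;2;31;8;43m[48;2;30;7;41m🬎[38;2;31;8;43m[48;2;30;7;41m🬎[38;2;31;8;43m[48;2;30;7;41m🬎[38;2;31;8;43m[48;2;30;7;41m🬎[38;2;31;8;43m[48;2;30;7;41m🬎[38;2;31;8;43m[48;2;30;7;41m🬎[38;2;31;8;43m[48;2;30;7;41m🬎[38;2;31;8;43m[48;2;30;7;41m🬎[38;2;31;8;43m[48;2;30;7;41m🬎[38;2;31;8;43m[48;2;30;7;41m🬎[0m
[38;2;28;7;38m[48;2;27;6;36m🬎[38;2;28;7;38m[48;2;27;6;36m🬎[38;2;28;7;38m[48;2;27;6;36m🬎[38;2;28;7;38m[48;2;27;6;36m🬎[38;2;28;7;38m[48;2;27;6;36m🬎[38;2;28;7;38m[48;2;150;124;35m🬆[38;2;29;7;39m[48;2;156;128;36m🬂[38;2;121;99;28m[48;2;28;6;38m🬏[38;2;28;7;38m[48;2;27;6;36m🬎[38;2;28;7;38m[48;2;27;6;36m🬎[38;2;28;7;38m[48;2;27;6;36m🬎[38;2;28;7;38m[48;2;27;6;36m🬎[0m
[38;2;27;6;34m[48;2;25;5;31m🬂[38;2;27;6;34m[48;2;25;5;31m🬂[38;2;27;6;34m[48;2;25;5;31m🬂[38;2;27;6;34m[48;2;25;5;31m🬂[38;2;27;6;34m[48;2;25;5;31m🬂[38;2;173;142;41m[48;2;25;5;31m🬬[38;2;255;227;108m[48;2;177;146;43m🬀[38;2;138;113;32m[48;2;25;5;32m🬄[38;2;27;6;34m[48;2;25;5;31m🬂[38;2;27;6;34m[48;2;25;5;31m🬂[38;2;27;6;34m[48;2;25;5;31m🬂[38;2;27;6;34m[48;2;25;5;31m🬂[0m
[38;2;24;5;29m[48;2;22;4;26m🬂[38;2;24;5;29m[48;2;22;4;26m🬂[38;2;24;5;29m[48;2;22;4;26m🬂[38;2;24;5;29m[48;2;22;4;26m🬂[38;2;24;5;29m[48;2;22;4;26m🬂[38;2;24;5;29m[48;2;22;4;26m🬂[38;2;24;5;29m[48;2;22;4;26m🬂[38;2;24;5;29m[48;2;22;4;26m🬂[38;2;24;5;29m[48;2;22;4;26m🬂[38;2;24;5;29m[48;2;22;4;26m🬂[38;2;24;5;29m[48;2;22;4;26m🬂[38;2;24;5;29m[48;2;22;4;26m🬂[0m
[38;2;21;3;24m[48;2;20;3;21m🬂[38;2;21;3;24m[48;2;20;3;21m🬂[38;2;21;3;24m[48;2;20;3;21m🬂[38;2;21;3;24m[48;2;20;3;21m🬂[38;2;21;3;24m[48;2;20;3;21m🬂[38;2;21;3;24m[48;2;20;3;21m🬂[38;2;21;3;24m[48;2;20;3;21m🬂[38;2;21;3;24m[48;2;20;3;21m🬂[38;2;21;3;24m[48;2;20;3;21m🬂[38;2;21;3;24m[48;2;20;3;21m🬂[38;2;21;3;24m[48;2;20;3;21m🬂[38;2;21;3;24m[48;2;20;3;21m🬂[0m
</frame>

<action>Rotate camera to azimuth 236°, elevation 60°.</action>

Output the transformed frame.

<frame>
[38;2;35;10;50m[48;2;33;9;47m🬂[38;2;35;10;50m[48;2;33;9;47m🬂[38;2;35;10;50m[48;2;33;9;47m🬂[38;2;35;10;50m[48;2;33;9;47m🬂[38;2;35;10;50m[48;2;33;9;47m🬂[38;2;35;10;50m[48;2;33;9;47m🬂[38;2;35;10;50m[48;2;33;9;47m🬂[38;2;35;10;50m[48;2;33;9;47m🬂[38;2;35;10;50m[48;2;33;9;47m🬂[38;2;35;10;50m[48;2;33;9;47m🬂[38;2;35;10;50m[48;2;33;9;47m🬂[38;2;35;10;50m[48;2;33;9;47m🬂[0m
[38;2;31;8;43m[48;2;30;7;41m🬎[38;2;31;8;43m[48;2;30;7;41m🬎[38;2;31;8;43m[48;2;30;7;41m🬎[38;2;31;8;43m[48;2;30;7;41m🬎[38;2;31;8;43m[48;2;30;7;41m🬎[38;2;31;8;43m[48;2;30;7;41m🬎[38;2;31;8;43m[48;2;30;7;41m🬎[38;2;31;8;43m[48;2;30;7;41m🬎[38;2;31;8;43m[48;2;30;7;41m🬎[38;2;31;8;43m[48;2;30;7;41m🬎[38;2;31;8;43m[48;2;30;7;41m🬎[38;2;31;8;43m[48;2;30;7;41m🬎[0m
[38;2;28;7;38m[48;2;27;6;36m🬎[38;2;28;7;38m[48;2;27;6;36m🬎[38;2;28;7;38m[48;2;27;6;36m🬎[38;2;28;7;38m[48;2;27;6;36m🬎[38;2;28;7;38m[48;2;27;6;36m🬎[38;2;28;7;38m[48;2;142;117;33m🬆[38;2;29;7;39m[48;2;164;134;38m🬂[38;2;140;115;33m[48;2;28;6;38m🬏[38;2;28;7;38m[48;2;27;6;36m🬎[38;2;28;7;38m[48;2;27;6;36m🬎[38;2;28;7;38m[48;2;27;6;36m🬎[38;2;28;7;38m[48;2;27;6;36m🬎[0m
[38;2;27;6;34m[48;2;25;5;31m🬂[38;2;27;6;34m[48;2;25;5;31m🬂[38;2;27;6;34m[48;2;25;5;31m🬂[38;2;27;6;34m[48;2;25;5;31m🬂[38;2;27;6;34m[48;2;25;5;31m🬂[38;2;160;131;37m[48;2;25;5;31m🬬[38;2;255;230;111m[48;2;181;149;44m🬀[38;2;154;127;36m[48;2;25;5;32m🬄[38;2;27;6;34m[48;2;25;5;31m🬂[38;2;27;6;34m[48;2;25;5;31m🬂[38;2;27;6;34m[48;2;25;5;31m🬂[38;2;27;6;34m[48;2;25;5;31m🬂[0m
[38;2;24;5;29m[48;2;22;4;26m🬂[38;2;24;5;29m[48;2;22;4;26m🬂[38;2;24;5;29m[48;2;22;4;26m🬂[38;2;24;5;29m[48;2;22;4;26m🬂[38;2;24;5;29m[48;2;22;4;26m🬂[38;2;24;5;29m[48;2;22;4;26m🬂[38;2;24;5;29m[48;2;22;4;26m🬂[38;2;24;5;29m[48;2;22;4;26m🬂[38;2;24;5;29m[48;2;22;4;26m🬂[38;2;24;5;29m[48;2;22;4;26m🬂[38;2;24;5;29m[48;2;22;4;26m🬂[38;2;24;5;29m[48;2;22;4;26m🬂[0m
[38;2;21;3;24m[48;2;20;3;21m🬂[38;2;21;3;24m[48;2;20;3;21m🬂[38;2;21;3;24m[48;2;20;3;21m🬂[38;2;21;3;24m[48;2;20;3;21m🬂[38;2;21;3;24m[48;2;20;3;21m🬂[38;2;21;3;24m[48;2;20;3;21m🬂[38;2;21;3;24m[48;2;20;3;21m🬂[38;2;21;3;24m[48;2;20;3;21m🬂[38;2;21;3;24m[48;2;20;3;21m🬂[38;2;21;3;24m[48;2;20;3;21m🬂[38;2;21;3;24m[48;2;20;3;21m🬂[38;2;21;3;24m[48;2;20;3;21m🬂[0m
</frame>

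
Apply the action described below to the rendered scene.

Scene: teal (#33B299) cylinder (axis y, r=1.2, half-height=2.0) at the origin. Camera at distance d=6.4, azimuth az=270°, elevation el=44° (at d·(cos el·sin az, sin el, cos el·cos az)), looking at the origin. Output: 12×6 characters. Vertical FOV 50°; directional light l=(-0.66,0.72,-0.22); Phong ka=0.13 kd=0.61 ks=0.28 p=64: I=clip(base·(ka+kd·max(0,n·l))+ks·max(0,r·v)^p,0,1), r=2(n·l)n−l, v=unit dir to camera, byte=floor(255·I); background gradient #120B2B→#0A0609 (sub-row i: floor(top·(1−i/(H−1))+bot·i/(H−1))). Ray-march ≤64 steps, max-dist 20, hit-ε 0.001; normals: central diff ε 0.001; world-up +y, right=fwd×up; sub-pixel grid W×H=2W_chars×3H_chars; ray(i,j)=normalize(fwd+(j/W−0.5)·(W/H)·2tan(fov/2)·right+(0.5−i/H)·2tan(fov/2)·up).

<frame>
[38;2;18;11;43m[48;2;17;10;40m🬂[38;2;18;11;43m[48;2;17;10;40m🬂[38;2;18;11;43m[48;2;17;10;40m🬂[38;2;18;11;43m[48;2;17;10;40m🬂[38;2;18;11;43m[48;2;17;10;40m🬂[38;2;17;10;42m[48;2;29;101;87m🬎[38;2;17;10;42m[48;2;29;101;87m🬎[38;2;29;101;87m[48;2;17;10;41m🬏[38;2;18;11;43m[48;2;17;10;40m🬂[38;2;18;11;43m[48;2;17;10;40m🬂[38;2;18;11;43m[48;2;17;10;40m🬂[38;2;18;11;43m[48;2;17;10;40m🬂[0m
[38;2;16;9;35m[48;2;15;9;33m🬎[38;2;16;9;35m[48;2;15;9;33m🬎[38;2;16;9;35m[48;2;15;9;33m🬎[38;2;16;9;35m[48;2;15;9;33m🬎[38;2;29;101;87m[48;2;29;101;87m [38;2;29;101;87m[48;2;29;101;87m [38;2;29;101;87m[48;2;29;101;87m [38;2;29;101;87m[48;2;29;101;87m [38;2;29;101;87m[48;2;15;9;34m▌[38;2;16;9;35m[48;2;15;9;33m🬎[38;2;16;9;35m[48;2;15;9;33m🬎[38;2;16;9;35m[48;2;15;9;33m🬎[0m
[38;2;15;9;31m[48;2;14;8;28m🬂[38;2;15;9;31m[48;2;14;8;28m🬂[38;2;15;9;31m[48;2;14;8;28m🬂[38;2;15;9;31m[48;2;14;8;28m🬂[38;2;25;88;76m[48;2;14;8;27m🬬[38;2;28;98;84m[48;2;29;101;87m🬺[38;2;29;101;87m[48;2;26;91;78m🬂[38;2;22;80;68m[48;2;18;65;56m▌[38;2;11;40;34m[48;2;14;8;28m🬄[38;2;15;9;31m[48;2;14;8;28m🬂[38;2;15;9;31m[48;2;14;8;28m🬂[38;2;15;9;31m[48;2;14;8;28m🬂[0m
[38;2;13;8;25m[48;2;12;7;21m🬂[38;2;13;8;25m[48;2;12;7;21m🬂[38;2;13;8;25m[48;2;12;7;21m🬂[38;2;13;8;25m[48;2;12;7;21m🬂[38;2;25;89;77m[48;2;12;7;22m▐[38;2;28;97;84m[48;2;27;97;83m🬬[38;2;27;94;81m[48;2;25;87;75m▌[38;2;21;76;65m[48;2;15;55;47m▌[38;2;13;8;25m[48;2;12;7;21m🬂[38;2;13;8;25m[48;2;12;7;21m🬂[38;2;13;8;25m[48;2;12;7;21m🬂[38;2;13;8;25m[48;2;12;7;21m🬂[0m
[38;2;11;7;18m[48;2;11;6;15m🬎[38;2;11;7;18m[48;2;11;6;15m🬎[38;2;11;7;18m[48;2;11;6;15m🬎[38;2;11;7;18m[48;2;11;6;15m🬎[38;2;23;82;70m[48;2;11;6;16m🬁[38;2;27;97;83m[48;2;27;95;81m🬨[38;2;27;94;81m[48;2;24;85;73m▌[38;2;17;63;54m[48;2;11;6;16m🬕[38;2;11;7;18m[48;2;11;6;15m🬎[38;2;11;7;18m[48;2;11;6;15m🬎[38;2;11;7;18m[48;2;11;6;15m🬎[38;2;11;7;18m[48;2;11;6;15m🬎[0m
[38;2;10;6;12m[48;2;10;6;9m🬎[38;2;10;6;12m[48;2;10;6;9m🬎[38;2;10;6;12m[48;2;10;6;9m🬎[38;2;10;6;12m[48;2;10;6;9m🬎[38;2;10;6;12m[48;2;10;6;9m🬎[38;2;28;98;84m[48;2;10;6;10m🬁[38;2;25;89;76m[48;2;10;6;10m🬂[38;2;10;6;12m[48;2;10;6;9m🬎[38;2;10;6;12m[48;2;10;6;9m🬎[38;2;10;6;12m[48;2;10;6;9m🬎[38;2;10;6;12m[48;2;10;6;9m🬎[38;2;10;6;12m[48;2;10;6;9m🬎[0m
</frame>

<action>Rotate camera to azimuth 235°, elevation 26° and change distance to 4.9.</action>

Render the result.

<frame>
[38;2;18;11;43m[48;2;17;10;40m🬂[38;2;18;11;43m[48;2;17;10;40m🬂[38;2;18;11;43m[48;2;17;10;40m🬂[38;2;16;57;49m[48;2;17;10;41m🬦[38;2;18;11;43m[48;2;21;76;65m🬂[38;2;18;11;43m[48;2;25;89;76m🬂[38;2;18;11;43m[48;2;27;96;82m🬂[38;2;18;11;43m[48;2;28;98;84m🬂[38;2;18;11;43m[48;2;26;91;78m🬂[38;2;18;11;43m[48;2;17;10;40m🬂[38;2;18;11;43m[48;2;17;10;40m🬂[38;2;18;11;43m[48;2;17;10;40m🬂[0m
[38;2;16;9;35m[48;2;15;9;33m🬎[38;2;16;9;35m[48;2;15;9;33m🬎[38;2;16;9;35m[48;2;15;9;33m🬎[38;2;14;51;43m[48;2;15;9;34m▐[38;2;22;79;67m[48;2;19;69;59m▐[38;2;24;86;74m[48;2;26;91;78m▌[38;2;27;95;82m[48;2;28;97;84m▌[38;2;28;97;84m[48;2;27;97;83m🬝[38;2;26;93;80m[48;2;23;84;72m▌[38;2;16;9;35m[48;2;15;9;33m🬎[38;2;16;9;35m[48;2;15;9;33m🬎[38;2;16;9;35m[48;2;15;9;33m🬎[0m
[38;2;15;9;31m[48;2;14;8;28m🬂[38;2;15;9;31m[48;2;14;8;28m🬂[38;2;15;9;31m[48;2;14;8;28m🬂[38;2;10;38;32m[48;2;14;8;29m▐[38;2;22;77;66m[48;2;18;64;55m▐[38;2;26;91;78m[48;2;24;85;73m▐[38;2;27;95;82m[48;2;28;97;84m▌[38;2;28;98;84m[48;2;27;97;83m▌[38;2;26;92;79m[48;2;21;75;65m▌[38;2;15;9;31m[48;2;14;8;28m🬂[38;2;15;9;31m[48;2;14;8;28m🬂[38;2;15;9;31m[48;2;14;8;28m🬂[0m
[38;2;13;8;25m[48;2;12;7;21m🬂[38;2;13;8;25m[48;2;12;7;21m🬂[38;2;13;8;25m[48;2;12;7;21m🬂[38;2;13;8;25m[48;2;12;7;21m🬂[38;2;21;75;64m[48;2;16;59;51m▐[38;2;26;91;78m[48;2;24;84;72m▐[38;2;27;95;82m[48;2;28;98;84m▌[38;2;28;98;84m[48;2;27;96;82m▌[38;2;25;89;77m[48;2;12;7;22m▌[38;2;13;8;25m[48;2;12;7;21m🬂[38;2;13;8;25m[48;2;12;7;21m🬂[38;2;13;8;25m[48;2;12;7;21m🬂[0m
[38;2;11;7;18m[48;2;11;6;15m🬎[38;2;11;7;18m[48;2;11;6;15m🬎[38;2;11;7;18m[48;2;11;6;15m🬎[38;2;11;7;18m[48;2;11;6;15m🬎[38;2;20;71;61m[48;2;14;50;43m▐[38;2;25;90;77m[48;2;23;82;71m▐[38;2;27;95;82m[48;2;28;98;84m▌[38;2;28;98;84m[48;2;27;95;81m▌[38;2;23;84;72m[48;2;11;6;17m▌[38;2;11;7;18m[48;2;11;6;15m🬎[38;2;11;7;18m[48;2;11;6;15m🬎[38;2;11;7;18m[48;2;11;6;15m🬎[0m
[38;2;10;6;12m[48;2;10;6;9m🬎[38;2;10;6;12m[48;2;10;6;9m🬎[38;2;10;6;12m[48;2;10;6;9m🬎[38;2;10;6;12m[48;2;10;6;9m🬎[38;2;17;61;52m[48;2;9;19;18m🬨[38;2;25;89;77m[48;2;23;81;69m▐[38;2;27;95;82m[48;2;28;98;84m▌[38;2;28;98;84m[48;2;26;93;80m▌[38;2;21;75;64m[48;2;10;6;10m🬄[38;2;10;6;12m[48;2;10;6;9m🬎[38;2;10;6;12m[48;2;10;6;9m🬎[38;2;10;6;12m[48;2;10;6;9m🬎[0m
</frame>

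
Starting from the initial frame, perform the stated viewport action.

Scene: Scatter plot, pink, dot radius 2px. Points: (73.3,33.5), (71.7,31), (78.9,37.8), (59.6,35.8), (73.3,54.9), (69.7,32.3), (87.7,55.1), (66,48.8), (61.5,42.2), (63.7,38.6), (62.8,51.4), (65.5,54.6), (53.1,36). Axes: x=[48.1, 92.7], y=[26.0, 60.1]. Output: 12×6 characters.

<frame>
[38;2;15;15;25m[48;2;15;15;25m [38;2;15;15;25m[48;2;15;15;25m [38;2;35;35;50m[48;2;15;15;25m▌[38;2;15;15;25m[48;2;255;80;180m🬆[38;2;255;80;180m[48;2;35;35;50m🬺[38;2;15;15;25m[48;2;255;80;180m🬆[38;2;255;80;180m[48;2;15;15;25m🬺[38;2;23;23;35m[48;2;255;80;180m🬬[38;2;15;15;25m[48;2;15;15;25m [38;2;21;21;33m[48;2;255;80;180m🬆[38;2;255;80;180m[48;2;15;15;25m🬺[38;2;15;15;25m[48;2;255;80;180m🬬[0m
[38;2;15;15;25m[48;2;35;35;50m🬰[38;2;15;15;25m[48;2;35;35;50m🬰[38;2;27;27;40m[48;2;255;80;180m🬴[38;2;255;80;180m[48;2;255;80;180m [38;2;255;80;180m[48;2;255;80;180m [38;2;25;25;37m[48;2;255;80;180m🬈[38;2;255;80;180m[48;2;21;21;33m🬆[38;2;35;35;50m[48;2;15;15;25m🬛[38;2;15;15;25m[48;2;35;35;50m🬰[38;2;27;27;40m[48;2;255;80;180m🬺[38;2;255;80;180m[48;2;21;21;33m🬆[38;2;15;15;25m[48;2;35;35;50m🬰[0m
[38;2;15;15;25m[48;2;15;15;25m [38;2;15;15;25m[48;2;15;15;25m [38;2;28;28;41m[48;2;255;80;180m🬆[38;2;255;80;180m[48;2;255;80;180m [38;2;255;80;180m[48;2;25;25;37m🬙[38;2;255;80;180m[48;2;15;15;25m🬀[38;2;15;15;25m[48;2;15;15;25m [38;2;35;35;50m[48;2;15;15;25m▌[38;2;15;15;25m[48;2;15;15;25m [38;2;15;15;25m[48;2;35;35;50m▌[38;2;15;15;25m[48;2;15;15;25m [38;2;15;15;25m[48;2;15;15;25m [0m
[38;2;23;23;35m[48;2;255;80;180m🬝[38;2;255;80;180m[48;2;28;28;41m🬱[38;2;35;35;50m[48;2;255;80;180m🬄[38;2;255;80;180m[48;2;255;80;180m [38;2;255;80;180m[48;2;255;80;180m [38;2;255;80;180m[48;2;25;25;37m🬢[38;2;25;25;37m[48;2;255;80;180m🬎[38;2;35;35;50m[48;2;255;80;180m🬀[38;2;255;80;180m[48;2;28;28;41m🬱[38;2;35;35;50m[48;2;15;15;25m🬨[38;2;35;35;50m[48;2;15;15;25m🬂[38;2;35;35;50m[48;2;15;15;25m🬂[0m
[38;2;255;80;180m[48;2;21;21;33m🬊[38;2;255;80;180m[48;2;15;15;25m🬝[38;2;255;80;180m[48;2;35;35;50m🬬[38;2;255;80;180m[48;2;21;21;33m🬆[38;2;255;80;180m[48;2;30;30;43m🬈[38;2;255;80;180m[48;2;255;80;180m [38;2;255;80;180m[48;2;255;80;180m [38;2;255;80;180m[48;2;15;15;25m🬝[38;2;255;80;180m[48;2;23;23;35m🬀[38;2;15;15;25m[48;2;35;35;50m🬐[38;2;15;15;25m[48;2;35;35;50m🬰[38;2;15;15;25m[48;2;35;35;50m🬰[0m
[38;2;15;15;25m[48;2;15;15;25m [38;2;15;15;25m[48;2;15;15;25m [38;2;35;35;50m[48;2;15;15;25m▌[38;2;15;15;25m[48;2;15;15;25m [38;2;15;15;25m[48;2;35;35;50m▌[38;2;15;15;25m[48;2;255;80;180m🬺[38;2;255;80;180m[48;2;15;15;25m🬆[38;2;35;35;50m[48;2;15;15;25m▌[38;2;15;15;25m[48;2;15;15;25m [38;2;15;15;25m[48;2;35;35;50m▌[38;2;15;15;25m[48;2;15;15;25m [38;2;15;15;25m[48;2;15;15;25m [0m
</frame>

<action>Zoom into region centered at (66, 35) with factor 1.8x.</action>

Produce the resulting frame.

<frame>
[38;2;15;15;25m[48;2;15;15;25m [38;2;15;15;25m[48;2;15;15;25m [38;2;27;27;40m[48;2;255;80;180m🬝[38;2;15;15;25m[48;2;255;80;180m🬀[38;2;28;28;41m[48;2;255;80;180m🬊[38;2;15;15;25m[48;2;15;15;25m [38;2;15;15;25m[48;2;15;15;25m [38;2;35;35;50m[48;2;15;15;25m▌[38;2;15;15;25m[48;2;15;15;25m [38;2;15;15;25m[48;2;35;35;50m▌[38;2;15;15;25m[48;2;15;15;25m [38;2;15;15;25m[48;2;15;15;25m [0m
[38;2;23;23;35m[48;2;255;80;180m🬬[38;2;15;15;25m[48;2;35;35;50m🬰[38;2;31;31;45m[48;2;255;80;180m🬝[38;2;255;80;180m[48;2;25;25;37m🬨[38;2;255;80;180m[48;2;255;80;180m [38;2;21;21;33m[48;2;255;80;180m🬊[38;2;15;15;25m[48;2;35;35;50m🬰[38;2;35;35;50m[48;2;15;15;25m🬛[38;2;15;15;25m[48;2;35;35;50m🬰[38;2;15;15;25m[48;2;35;35;50m🬐[38;2;23;23;35m[48;2;255;80;180m🬝[38;2;15;15;25m[48;2;255;80;180m🬀[0m
[38;2;255;80;180m[48;2;255;80;180m [38;2;15;15;25m[48;2;255;80;180m🬰[38;2;255;80;180m[48;2;255;80;180m [38;2;255;80;180m[48;2;15;15;25m🬛[38;2;255;80;180m[48;2;21;21;33m🬊[38;2;255;80;180m[48;2;15;15;25m🬀[38;2;15;15;25m[48;2;15;15;25m [38;2;23;23;35m[48;2;255;80;180m🬬[38;2;15;15;25m[48;2;255;80;180m🬝[38;2;28;28;41m[48;2;255;80;180m🬊[38;2;15;15;25m[48;2;15;15;25m [38;2;255;80;180m[48;2;15;15;25m🬊[0m
[38;2;255;80;180m[48;2;19;19;30m🬀[38;2;35;35;50m[48;2;15;15;25m🬂[38;2;255;80;180m[48;2;27;27;40m🬁[38;2;35;35;50m[48;2;15;15;25m🬂[38;2;35;35;50m[48;2;15;15;25m🬨[38;2;35;35;50m[48;2;15;15;25m🬂[38;2;255;80;180m[48;2;25;25;37m🬫[38;2;255;80;180m[48;2;255;80;180m [38;2;255;80;180m[48;2;255;80;180m [38;2;255;80;180m[48;2;35;35;50m🬝[38;2;255;80;180m[48;2;19;19;30m🬀[38;2;35;35;50m[48;2;15;15;25m🬂[0m
[38;2;15;15;25m[48;2;35;35;50m🬰[38;2;15;15;25m[48;2;35;35;50m🬰[38;2;35;35;50m[48;2;15;15;25m🬛[38;2;15;15;25m[48;2;35;35;50m🬰[38;2;15;15;25m[48;2;35;35;50m🬐[38;2;15;15;25m[48;2;35;35;50m🬰[38;2;15;15;25m[48;2;35;35;50m🬰[38;2;255;80;180m[48;2;28;28;41m🬊[38;2;255;80;180m[48;2;15;15;25m🬝[38;2;255;80;180m[48;2;31;31;45m🬀[38;2;15;15;25m[48;2;35;35;50m🬰[38;2;15;15;25m[48;2;35;35;50m🬰[0m
[38;2;15;15;25m[48;2;15;15;25m [38;2;15;15;25m[48;2;15;15;25m [38;2;35;35;50m[48;2;15;15;25m▌[38;2;15;15;25m[48;2;15;15;25m [38;2;15;15;25m[48;2;35;35;50m▌[38;2;15;15;25m[48;2;15;15;25m [38;2;15;15;25m[48;2;15;15;25m [38;2;35;35;50m[48;2;15;15;25m▌[38;2;15;15;25m[48;2;15;15;25m [38;2;15;15;25m[48;2;35;35;50m▌[38;2;15;15;25m[48;2;15;15;25m [38;2;15;15;25m[48;2;15;15;25m [0m
</frame>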